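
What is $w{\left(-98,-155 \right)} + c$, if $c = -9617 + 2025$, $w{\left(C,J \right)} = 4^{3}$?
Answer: $-7528$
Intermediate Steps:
$w{\left(C,J \right)} = 64$
$c = -7592$
$w{\left(-98,-155 \right)} + c = 64 - 7592 = -7528$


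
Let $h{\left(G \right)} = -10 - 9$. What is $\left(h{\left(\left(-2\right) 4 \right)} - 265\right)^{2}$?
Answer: $80656$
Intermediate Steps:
$h{\left(G \right)} = -19$
$\left(h{\left(\left(-2\right) 4 \right)} - 265\right)^{2} = \left(-19 - 265\right)^{2} = \left(-284\right)^{2} = 80656$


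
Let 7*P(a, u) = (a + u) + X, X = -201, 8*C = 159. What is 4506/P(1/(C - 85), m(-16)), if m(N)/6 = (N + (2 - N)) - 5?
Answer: -2347626/16301 ≈ -144.02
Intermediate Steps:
C = 159/8 (C = (⅛)*159 = 159/8 ≈ 19.875)
m(N) = -18 (m(N) = 6*((N + (2 - N)) - 5) = 6*(2 - 5) = 6*(-3) = -18)
P(a, u) = -201/7 + a/7 + u/7 (P(a, u) = ((a + u) - 201)/7 = (-201 + a + u)/7 = -201/7 + a/7 + u/7)
4506/P(1/(C - 85), m(-16)) = 4506/(-201/7 + 1/(7*(159/8 - 85)) + (⅐)*(-18)) = 4506/(-201/7 + 1/(7*(-521/8)) - 18/7) = 4506/(-201/7 + (⅐)*(-8/521) - 18/7) = 4506/(-201/7 - 8/3647 - 18/7) = 4506/(-16301/521) = 4506*(-521/16301) = -2347626/16301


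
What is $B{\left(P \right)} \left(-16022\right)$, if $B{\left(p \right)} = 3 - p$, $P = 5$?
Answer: $32044$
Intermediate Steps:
$B{\left(P \right)} \left(-16022\right) = \left(3 - 5\right) \left(-16022\right) = \left(-2\right) \left(-16022\right) = 32044$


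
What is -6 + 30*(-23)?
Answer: -696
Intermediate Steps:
-6 + 30*(-23) = -6 - 690 = -696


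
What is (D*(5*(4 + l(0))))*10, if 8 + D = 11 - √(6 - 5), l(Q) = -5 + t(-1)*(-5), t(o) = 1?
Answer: -600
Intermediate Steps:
l(Q) = -10 (l(Q) = -5 + 1*(-5) = -5 - 5 = -10)
D = 2 (D = -8 + (11 - √(6 - 5)) = -8 + (11 - √1) = -8 + (11 - 1*1) = -8 + (11 - 1) = -8 + 10 = 2)
(D*(5*(4 + l(0))))*10 = (2*(5*(4 - 10)))*10 = (2*(5*(-6)))*10 = (2*(-30))*10 = -60*10 = -600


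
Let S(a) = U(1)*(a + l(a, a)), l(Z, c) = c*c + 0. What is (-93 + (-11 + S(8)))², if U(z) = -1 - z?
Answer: 61504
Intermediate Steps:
l(Z, c) = c² (l(Z, c) = c² + 0 = c²)
S(a) = -2*a - 2*a² (S(a) = (-1 - 1*1)*(a + a²) = (-1 - 1)*(a + a²) = -2*(a + a²) = -2*a - 2*a²)
(-93 + (-11 + S(8)))² = (-93 + (-11 + 2*8*(-1 - 1*8)))² = (-93 + (-11 + 2*8*(-1 - 8)))² = (-93 + (-11 + 2*8*(-9)))² = (-93 + (-11 - 144))² = (-93 - 155)² = (-248)² = 61504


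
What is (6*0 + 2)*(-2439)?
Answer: -4878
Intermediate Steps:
(6*0 + 2)*(-2439) = (0 + 2)*(-2439) = 2*(-2439) = -4878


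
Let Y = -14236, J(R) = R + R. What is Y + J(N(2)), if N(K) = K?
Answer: -14232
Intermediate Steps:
J(R) = 2*R
Y + J(N(2)) = -14236 + 2*2 = -14236 + 4 = -14232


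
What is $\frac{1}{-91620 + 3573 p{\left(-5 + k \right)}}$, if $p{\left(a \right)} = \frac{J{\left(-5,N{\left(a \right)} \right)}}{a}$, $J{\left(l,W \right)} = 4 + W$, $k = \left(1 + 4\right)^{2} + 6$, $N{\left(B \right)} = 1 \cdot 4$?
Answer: $- \frac{13}{1176768} \approx -1.1047 \cdot 10^{-5}$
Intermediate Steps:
$N{\left(B \right)} = 4$
$k = 31$ ($k = 5^{2} + 6 = 25 + 6 = 31$)
$p{\left(a \right)} = \frac{8}{a}$ ($p{\left(a \right)} = \frac{4 + 4}{a} = \frac{8}{a}$)
$\frac{1}{-91620 + 3573 p{\left(-5 + k \right)}} = \frac{1}{-91620 + 3573 \frac{8}{-5 + 31}} = \frac{1}{-91620 + 3573 \cdot \frac{8}{26}} = \frac{1}{-91620 + 3573 \cdot 8 \cdot \frac{1}{26}} = \frac{1}{-91620 + 3573 \cdot \frac{4}{13}} = \frac{1}{-91620 + \frac{14292}{13}} = \frac{1}{- \frac{1176768}{13}} = - \frac{13}{1176768}$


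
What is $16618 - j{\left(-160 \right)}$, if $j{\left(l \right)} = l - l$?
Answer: $16618$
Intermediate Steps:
$j{\left(l \right)} = 0$
$16618 - j{\left(-160 \right)} = 16618 - 0 = 16618 + 0 = 16618$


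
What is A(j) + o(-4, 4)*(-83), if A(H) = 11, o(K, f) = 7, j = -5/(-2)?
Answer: -570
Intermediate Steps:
j = 5/2 (j = -5*(-1/2) = 5/2 ≈ 2.5000)
A(j) + o(-4, 4)*(-83) = 11 + 7*(-83) = 11 - 581 = -570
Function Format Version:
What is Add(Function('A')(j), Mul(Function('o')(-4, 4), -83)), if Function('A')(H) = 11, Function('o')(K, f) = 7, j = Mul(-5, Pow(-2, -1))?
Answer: -570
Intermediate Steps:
j = Rational(5, 2) (j = Mul(-5, Rational(-1, 2)) = Rational(5, 2) ≈ 2.5000)
Add(Function('A')(j), Mul(Function('o')(-4, 4), -83)) = Add(11, Mul(7, -83)) = Add(11, -581) = -570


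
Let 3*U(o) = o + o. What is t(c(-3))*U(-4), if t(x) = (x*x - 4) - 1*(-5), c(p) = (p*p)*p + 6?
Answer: -3536/3 ≈ -1178.7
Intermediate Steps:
U(o) = 2*o/3 (U(o) = (o + o)/3 = (2*o)/3 = 2*o/3)
c(p) = 6 + p³ (c(p) = p²*p + 6 = p³ + 6 = 6 + p³)
t(x) = 1 + x² (t(x) = (x² - 4) + 5 = (-4 + x²) + 5 = 1 + x²)
t(c(-3))*U(-4) = (1 + (6 + (-3)³)²)*((⅔)*(-4)) = (1 + (6 - 27)²)*(-8/3) = (1 + (-21)²)*(-8/3) = (1 + 441)*(-8/3) = 442*(-8/3) = -3536/3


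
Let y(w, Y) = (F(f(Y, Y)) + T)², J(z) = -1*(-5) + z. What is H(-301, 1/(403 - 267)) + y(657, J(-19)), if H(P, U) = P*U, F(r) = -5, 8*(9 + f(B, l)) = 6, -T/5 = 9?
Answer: 339699/136 ≈ 2497.8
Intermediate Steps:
T = -45 (T = -5*9 = -45)
f(B, l) = -33/4 (f(B, l) = -9 + (⅛)*6 = -9 + ¾ = -33/4)
J(z) = 5 + z
y(w, Y) = 2500 (y(w, Y) = (-5 - 45)² = (-50)² = 2500)
H(-301, 1/(403 - 267)) + y(657, J(-19)) = -301/(403 - 267) + 2500 = -301/136 + 2500 = 339699/136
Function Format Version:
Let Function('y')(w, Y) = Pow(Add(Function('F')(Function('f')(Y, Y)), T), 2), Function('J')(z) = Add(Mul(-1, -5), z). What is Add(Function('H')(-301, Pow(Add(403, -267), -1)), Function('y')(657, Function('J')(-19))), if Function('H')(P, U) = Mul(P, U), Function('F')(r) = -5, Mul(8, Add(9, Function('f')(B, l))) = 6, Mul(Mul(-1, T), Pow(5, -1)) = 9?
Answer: Rational(339699, 136) ≈ 2497.8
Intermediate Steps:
T = -45 (T = Mul(-5, 9) = -45)
Function('f')(B, l) = Rational(-33, 4) (Function('f')(B, l) = Add(-9, Mul(Rational(1, 8), 6)) = Add(-9, Rational(3, 4)) = Rational(-33, 4))
Function('J')(z) = Add(5, z)
Function('y')(w, Y) = 2500 (Function('y')(w, Y) = Pow(Add(-5, -45), 2) = Pow(-50, 2) = 2500)
Add(Function('H')(-301, Pow(Add(403, -267), -1)), Function('y')(657, Function('J')(-19))) = Add(Mul(-301, Pow(Add(403, -267), -1)), 2500) = Add(Mul(-301, Pow(136, -1)), 2500) = Add(Mul(-301, Rational(1, 136)), 2500) = Add(Rational(-301, 136), 2500) = Rational(339699, 136)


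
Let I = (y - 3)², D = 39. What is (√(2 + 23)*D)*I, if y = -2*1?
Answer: 4875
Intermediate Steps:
y = -2
I = 25 (I = (-2 - 3)² = (-5)² = 25)
(√(2 + 23)*D)*I = (√(2 + 23)*39)*25 = (√25*39)*25 = (5*39)*25 = 195*25 = 4875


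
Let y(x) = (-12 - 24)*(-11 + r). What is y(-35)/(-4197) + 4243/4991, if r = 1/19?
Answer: 100325647/132665771 ≈ 0.75623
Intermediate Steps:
r = 1/19 ≈ 0.052632
y(x) = 7488/19 (y(x) = (-12 - 24)*(-11 + 1/19) = -36*(-208/19) = 7488/19)
y(-35)/(-4197) + 4243/4991 = (7488/19)/(-4197) + 4243/4991 = (7488/19)*(-1/4197) + 4243*(1/4991) = -2496/26581 + 4243/4991 = 100325647/132665771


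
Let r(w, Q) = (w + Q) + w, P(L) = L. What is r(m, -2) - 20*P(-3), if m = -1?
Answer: 56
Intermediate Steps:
r(w, Q) = Q + 2*w (r(w, Q) = (Q + w) + w = Q + 2*w)
r(m, -2) - 20*P(-3) = (-2 + 2*(-1)) - 20*(-3) = (-2 - 2) + 60 = -4 + 60 = 56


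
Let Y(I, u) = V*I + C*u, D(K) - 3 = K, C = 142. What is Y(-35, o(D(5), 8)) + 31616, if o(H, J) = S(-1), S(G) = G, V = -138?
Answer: 36304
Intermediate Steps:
D(K) = 3 + K
o(H, J) = -1
Y(I, u) = -138*I + 142*u
Y(-35, o(D(5), 8)) + 31616 = (-138*(-35) + 142*(-1)) + 31616 = (4830 - 142) + 31616 = 4688 + 31616 = 36304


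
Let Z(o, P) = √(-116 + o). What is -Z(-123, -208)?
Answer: -I*√239 ≈ -15.46*I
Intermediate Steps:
-Z(-123, -208) = -√(-116 - 123) = -√(-239) = -I*√239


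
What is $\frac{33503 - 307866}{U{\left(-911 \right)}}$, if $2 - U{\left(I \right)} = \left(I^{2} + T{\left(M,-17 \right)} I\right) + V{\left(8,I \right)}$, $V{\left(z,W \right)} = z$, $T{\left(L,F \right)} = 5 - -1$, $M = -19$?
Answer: $\frac{274363}{824461} \approx 0.33278$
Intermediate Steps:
$T{\left(L,F \right)} = 6$ ($T{\left(L,F \right)} = 5 + 1 = 6$)
$U{\left(I \right)} = -6 - I^{2} - 6 I$ ($U{\left(I \right)} = 2 - \left(\left(I^{2} + 6 I\right) + 8\right) = 2 - \left(8 + I^{2} + 6 I\right) = -6 - I^{2} - 6 I$)
$\frac{33503 - 307866}{U{\left(-911 \right)}} = \frac{33503 - 307866}{-6 - \left(-911\right)^{2} - -5466} = - \frac{274363}{-6 - 829921 + 5466} = - \frac{274363}{-824461} = \left(-274363\right) \left(- \frac{1}{824461}\right) = \frac{274363}{824461}$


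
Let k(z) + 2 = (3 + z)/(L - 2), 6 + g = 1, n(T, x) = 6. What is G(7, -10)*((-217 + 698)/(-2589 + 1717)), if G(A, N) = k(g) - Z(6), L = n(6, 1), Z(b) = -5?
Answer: -2405/1744 ≈ -1.3790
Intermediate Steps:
L = 6
g = -5 (g = -6 + 1 = -5)
k(z) = -5/4 + z/4 (k(z) = -2 + (3 + z)/(6 - 2) = -2 + (3 + z)/4 = -2 + (3 + z)*(1/4) = -2 + (3/4 + z/4) = -5/4 + z/4)
G(A, N) = 5/2 (G(A, N) = (-5/4 + (1/4)*(-5)) - 1*(-5) = (-5/4 - 5/4) + 5 = -5/2 + 5 = 5/2)
G(7, -10)*((-217 + 698)/(-2589 + 1717)) = 5*((-217 + 698)/(-2589 + 1717))/2 = 5*(481/(-872))/2 = 5*(481*(-1/872))/2 = (5/2)*(-481/872) = -2405/1744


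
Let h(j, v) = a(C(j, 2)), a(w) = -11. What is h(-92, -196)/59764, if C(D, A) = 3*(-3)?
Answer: -11/59764 ≈ -0.00018406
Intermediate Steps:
C(D, A) = -9
h(j, v) = -11
h(-92, -196)/59764 = -11/59764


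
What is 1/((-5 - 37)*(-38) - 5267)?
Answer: -1/3671 ≈ -0.00027241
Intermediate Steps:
1/((-5 - 37)*(-38) - 5267) = 1/(-42*(-38) - 5267) = 1/(1596 - 5267) = 1/(-3671) = -1/3671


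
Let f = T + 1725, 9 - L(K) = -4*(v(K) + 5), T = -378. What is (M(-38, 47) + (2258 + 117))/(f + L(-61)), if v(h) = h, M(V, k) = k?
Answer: 1211/566 ≈ 2.1396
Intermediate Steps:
L(K) = 29 + 4*K (L(K) = 9 - (-4)*(K + 5) = 9 - (-4)*(5 + K) = 9 - (-20 - 4*K) = 9 + (20 + 4*K) = 29 + 4*K)
f = 1347 (f = -378 + 1725 = 1347)
(M(-38, 47) + (2258 + 117))/(f + L(-61)) = (47 + (2258 + 117))/(1347 + (29 + 4*(-61))) = (47 + 2375)/(1347 + (29 - 244)) = 2422/(1347 - 215) = 2422/1132 = 2422*(1/1132) = 1211/566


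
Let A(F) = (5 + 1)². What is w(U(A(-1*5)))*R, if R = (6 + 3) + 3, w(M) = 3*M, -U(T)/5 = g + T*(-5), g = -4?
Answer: 33120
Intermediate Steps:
A(F) = 36 (A(F) = 6² = 36)
U(T) = 20 + 25*T (U(T) = -5*(-4 + T*(-5)) = -5*(-4 - 5*T) = 20 + 25*T)
R = 12 (R = 9 + 3 = 12)
w(U(A(-1*5)))*R = (3*(20 + 25*36))*12 = (3*(20 + 900))*12 = (3*920)*12 = 2760*12 = 33120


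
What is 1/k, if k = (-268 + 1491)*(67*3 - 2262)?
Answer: -1/2520603 ≈ -3.9673e-7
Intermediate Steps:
k = -2520603 (k = 1223*(201 - 2262) = 1223*(-2061) = -2520603)
1/k = 1/(-2520603) = -1/2520603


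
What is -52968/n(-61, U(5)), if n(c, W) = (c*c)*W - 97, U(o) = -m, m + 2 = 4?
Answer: 17656/2513 ≈ 7.0259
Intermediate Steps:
m = 2 (m = -2 + 4 = 2)
U(o) = -2 (U(o) = -1*2 = -2)
n(c, W) = -97 + W*c**2 (n(c, W) = c**2*W - 97 = W*c**2 - 97 = -97 + W*c**2)
-52968/n(-61, U(5)) = -52968/(-97 - 2*(-61)**2) = -52968/(-97 - 2*3721) = -52968/(-97 - 7442) = -52968/(-7539) = -52968*(-1/7539) = 17656/2513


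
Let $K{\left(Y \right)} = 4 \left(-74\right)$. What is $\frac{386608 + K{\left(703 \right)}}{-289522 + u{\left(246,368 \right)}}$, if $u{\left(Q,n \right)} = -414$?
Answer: $- \frac{48289}{36242} \approx -1.3324$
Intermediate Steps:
$K{\left(Y \right)} = -296$
$\frac{386608 + K{\left(703 \right)}}{-289522 + u{\left(246,368 \right)}} = \frac{386608 - 296}{-289522 - 414} = \frac{386312}{-289936} = 386312 \left(- \frac{1}{289936}\right) = - \frac{48289}{36242}$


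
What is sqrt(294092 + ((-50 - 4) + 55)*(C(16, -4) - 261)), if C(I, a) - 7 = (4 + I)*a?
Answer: sqrt(293758) ≈ 541.99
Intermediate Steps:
C(I, a) = 7 + a*(4 + I) (C(I, a) = 7 + (4 + I)*a = 7 + a*(4 + I))
sqrt(294092 + ((-50 - 4) + 55)*(C(16, -4) - 261)) = sqrt(294092 + ((-50 - 4) + 55)*((7 + 4*(-4) + 16*(-4)) - 261)) = sqrt(294092 + (-54 + 55)*((7 - 16 - 64) - 261)) = sqrt(294092 + 1*(-73 - 261)) = sqrt(294092 + 1*(-334)) = sqrt(294092 - 334) = sqrt(293758)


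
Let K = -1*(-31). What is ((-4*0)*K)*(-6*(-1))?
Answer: 0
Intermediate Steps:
K = 31
((-4*0)*K)*(-6*(-1)) = (-4*0*31)*(-6*(-1)) = (0*31)*6 = 0*6 = 0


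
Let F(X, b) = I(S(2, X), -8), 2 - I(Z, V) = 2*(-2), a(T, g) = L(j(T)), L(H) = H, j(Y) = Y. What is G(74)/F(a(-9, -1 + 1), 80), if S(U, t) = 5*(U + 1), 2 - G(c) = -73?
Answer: 25/2 ≈ 12.500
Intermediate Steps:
a(T, g) = T
G(c) = 75 (G(c) = 2 - 1*(-73) = 2 + 73 = 75)
S(U, t) = 5 + 5*U (S(U, t) = 5*(1 + U) = 5 + 5*U)
I(Z, V) = 6 (I(Z, V) = 2 - 2*(-2) = 2 - 1*(-4) = 2 + 4 = 6)
F(X, b) = 6
G(74)/F(a(-9, -1 + 1), 80) = 75/6 = 75*(⅙) = 25/2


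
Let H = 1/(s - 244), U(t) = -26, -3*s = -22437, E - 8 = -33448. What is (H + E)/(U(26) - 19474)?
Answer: 80646133/47027500 ≈ 1.7149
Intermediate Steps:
E = -33440 (E = 8 - 33448 = -33440)
s = 7479 (s = -1/3*(-22437) = 7479)
H = 1/7235 (H = 1/(7479 - 244) = 1/7235 ≈ 0.00013822)
(H + E)/(U(26) - 19474) = (1/7235 - 33440)/(-26 - 19474) = -241938399/7235/(-19500) = -241938399/7235*(-1/19500) = 80646133/47027500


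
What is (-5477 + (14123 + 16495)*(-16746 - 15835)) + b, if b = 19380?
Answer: -997551155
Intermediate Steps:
(-5477 + (14123 + 16495)*(-16746 - 15835)) + b = (-5477 + (14123 + 16495)*(-16746 - 15835)) + 19380 = (-5477 + 30618*(-32581)) + 19380 = (-5477 - 997565058) + 19380 = -997570535 + 19380 = -997551155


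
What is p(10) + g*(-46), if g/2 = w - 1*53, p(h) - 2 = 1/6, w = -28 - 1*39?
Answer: 66253/6 ≈ 11042.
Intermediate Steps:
w = -67 (w = -28 - 39 = -67)
p(h) = 13/6 (p(h) = 2 + 1/6 = 2 + ⅙ = 13/6)
g = -240 (g = 2*(-67 - 1*53) = 2*(-67 - 53) = 2*(-120) = -240)
p(10) + g*(-46) = 13/6 - 240*(-46) = 13/6 + 11040 = 66253/6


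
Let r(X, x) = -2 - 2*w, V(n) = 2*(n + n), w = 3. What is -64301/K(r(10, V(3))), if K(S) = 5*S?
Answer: 64301/40 ≈ 1607.5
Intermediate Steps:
V(n) = 4*n (V(n) = 2*(2*n) = 4*n)
r(X, x) = -8 (r(X, x) = -2 - 2*3 = -2 - 6 = -8)
-64301/K(r(10, V(3))) = -64301/(5*(-8)) = -64301/(-40) = -64301*(-1/40) = 64301/40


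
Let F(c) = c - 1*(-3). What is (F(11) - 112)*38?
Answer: -3724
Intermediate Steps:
F(c) = 3 + c (F(c) = c + 3 = 3 + c)
(F(11) - 112)*38 = ((3 + 11) - 112)*38 = (14 - 112)*38 = -98*38 = -3724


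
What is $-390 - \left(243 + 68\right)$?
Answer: $-701$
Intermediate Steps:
$-390 - \left(243 + 68\right) = -390 - 311 = -701$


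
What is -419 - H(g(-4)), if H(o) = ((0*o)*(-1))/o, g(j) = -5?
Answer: -419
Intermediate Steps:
H(o) = 0 (H(o) = (0*(-1))/o = 0/o = 0)
-419 - H(g(-4)) = -419 - 1*0 = -419 + 0 = -419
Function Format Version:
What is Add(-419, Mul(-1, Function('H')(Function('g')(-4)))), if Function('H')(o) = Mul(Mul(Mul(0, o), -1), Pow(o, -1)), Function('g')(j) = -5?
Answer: -419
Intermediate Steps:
Function('H')(o) = 0 (Function('H')(o) = Mul(Mul(0, -1), Pow(o, -1)) = Mul(0, Pow(o, -1)) = 0)
Add(-419, Mul(-1, Function('H')(Function('g')(-4)))) = Add(-419, Mul(-1, 0)) = Add(-419, 0) = -419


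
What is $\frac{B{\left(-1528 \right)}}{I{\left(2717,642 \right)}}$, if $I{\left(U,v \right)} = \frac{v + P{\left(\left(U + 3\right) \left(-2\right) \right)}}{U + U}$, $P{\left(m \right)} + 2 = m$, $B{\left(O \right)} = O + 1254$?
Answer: $\frac{372229}{1200} \approx 310.19$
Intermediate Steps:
$B{\left(O \right)} = 1254 + O$
$P{\left(m \right)} = -2 + m$
$I{\left(U,v \right)} = \frac{-8 + v - 2 U}{2 U}$ ($I{\left(U,v \right)} = \frac{v + \left(-2 + \left(U + 3\right) \left(-2\right)\right)}{U + U} = \frac{v + \left(-2 + \left(3 + U\right) \left(-2\right)\right)}{2 U} = \left(v - \left(8 + 2 U\right)\right) \frac{1}{2 U} = \left(-8 + v - 2 U\right) \frac{1}{2 U} = \frac{-8 + v - 2 U}{2 U}$)
$\frac{B{\left(-1528 \right)}}{I{\left(2717,642 \right)}} = \frac{1254 - 1528}{\frac{1}{2717} \left(-4 + \frac{1}{2} \cdot 642 - 2717\right)} = - \frac{274}{\frac{1}{2717} \left(-4 + 321 - 2717\right)} = - \frac{274}{\frac{1}{2717} \left(-2400\right)} = - \frac{274}{- \frac{2400}{2717}} = \left(-274\right) \left(- \frac{2717}{2400}\right) = \frac{372229}{1200}$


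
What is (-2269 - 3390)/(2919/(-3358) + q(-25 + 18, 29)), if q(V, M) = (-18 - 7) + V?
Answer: 19002922/110375 ≈ 172.17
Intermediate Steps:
q(V, M) = -25 + V
(-2269 - 3390)/(2919/(-3358) + q(-25 + 18, 29)) = (-2269 - 3390)/(2919/(-3358) + (-25 + (-25 + 18))) = -5659/(2919*(-1/3358) + (-25 - 7)) = -5659/(-2919/3358 - 32) = -5659/(-110375/3358) = -5659*(-3358/110375) = 19002922/110375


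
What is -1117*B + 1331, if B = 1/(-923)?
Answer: 1229630/923 ≈ 1332.2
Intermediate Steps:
B = -1/923 ≈ -0.0010834
-1117*B + 1331 = -1117*(-1/923) + 1331 = 1117/923 + 1331 = 1229630/923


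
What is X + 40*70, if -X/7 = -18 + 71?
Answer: 2429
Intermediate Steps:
X = -371 (X = -7*(-18 + 71) = -7*53 = -371)
X + 40*70 = -371 + 40*70 = -371 + 2800 = 2429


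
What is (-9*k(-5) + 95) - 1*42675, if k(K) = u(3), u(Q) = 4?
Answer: -42616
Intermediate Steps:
k(K) = 4
(-9*k(-5) + 95) - 1*42675 = (-9*4 + 95) - 1*42675 = (-36 + 95) - 42675 = 59 - 42675 = -42616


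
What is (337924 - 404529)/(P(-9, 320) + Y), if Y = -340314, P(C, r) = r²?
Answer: 66605/237914 ≈ 0.27995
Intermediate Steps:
(337924 - 404529)/(P(-9, 320) + Y) = (337924 - 404529)/(320² - 340314) = -66605/(102400 - 340314) = -66605/(-237914) = -66605*(-1/237914) = 66605/237914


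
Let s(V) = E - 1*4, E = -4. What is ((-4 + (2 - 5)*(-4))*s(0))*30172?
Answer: -1931008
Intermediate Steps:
s(V) = -8 (s(V) = -4 - 1*4 = -4 - 4 = -8)
((-4 + (2 - 5)*(-4))*s(0))*30172 = ((-4 + (2 - 5)*(-4))*(-8))*30172 = ((-4 - 3*(-4))*(-8))*30172 = ((-4 + 12)*(-8))*30172 = (8*(-8))*30172 = -64*30172 = -1931008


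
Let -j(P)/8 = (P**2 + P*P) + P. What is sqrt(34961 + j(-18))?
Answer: sqrt(29921) ≈ 172.98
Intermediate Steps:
j(P) = -16*P**2 - 8*P (j(P) = -8*((P**2 + P*P) + P) = -8*((P**2 + P**2) + P) = -8*(2*P**2 + P) = -8*(P + 2*P**2) = -16*P**2 - 8*P)
sqrt(34961 + j(-18)) = sqrt(34961 - 8*(-18)*(1 + 2*(-18))) = sqrt(34961 - 8*(-18)*(1 - 36)) = sqrt(34961 - 8*(-18)*(-35)) = sqrt(34961 - 5040) = sqrt(29921)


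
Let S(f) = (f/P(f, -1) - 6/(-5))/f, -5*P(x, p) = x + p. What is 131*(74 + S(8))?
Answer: 1346811/140 ≈ 9620.1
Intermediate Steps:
P(x, p) = -p/5 - x/5 (P(x, p) = -(x + p)/5 = -(p + x)/5 = -p/5 - x/5)
S(f) = (6/5 + f/(⅕ - f/5))/f (S(f) = (f/(-⅕*(-1) - f/5) - 6/(-5))/f = (f/(⅕ - f/5) - 6*(-⅕))/f = (f/(⅕ - f/5) + 6/5)/f = (6/5 + f/(⅕ - f/5))/f)
131*(74 + S(8)) = 131*(74 + (⅕)*(-6 - 19*8)/(8*(-1 + 8))) = 131*(74 + (⅕)*(⅛)*(-6 - 152)/7) = 131*(74 + (⅕)*(⅛)*(⅐)*(-158)) = 131*(74 - 79/140) = 131*(10281/140) = 1346811/140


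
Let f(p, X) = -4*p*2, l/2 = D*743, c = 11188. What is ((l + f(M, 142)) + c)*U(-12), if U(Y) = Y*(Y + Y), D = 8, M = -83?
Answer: 6837120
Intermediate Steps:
U(Y) = 2*Y² (U(Y) = Y*(2*Y) = 2*Y²)
l = 11888 (l = 2*(8*743) = 2*5944 = 11888)
f(p, X) = -8*p
((l + f(M, 142)) + c)*U(-12) = ((11888 - 8*(-83)) + 11188)*(2*(-12)²) = ((11888 + 664) + 11188)*(2*144) = (12552 + 11188)*288 = 23740*288 = 6837120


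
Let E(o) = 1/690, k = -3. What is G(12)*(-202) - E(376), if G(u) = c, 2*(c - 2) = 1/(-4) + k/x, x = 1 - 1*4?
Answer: -662057/1380 ≈ -479.75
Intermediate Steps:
x = -3 (x = 1 - 4 = -3)
c = 19/8 (c = 2 + (1/(-4) - 3/(-3))/2 = 2 + (1*(-¼) - 3*(-⅓))/2 = 2 + (-¼ + 1)/2 = 2 + (½)*(¾) = 2 + 3/8 = 19/8 ≈ 2.3750)
G(u) = 19/8
E(o) = 1/690
G(12)*(-202) - E(376) = (19/8)*(-202) - 1*1/690 = -1919/4 - 1/690 = -662057/1380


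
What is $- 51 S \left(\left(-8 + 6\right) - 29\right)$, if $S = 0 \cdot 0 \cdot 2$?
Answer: $0$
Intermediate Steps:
$S = 0$ ($S = 0 \cdot 0 = 0$)
$- 51 S \left(\left(-8 + 6\right) - 29\right) = \left(-51\right) 0 \left(\left(-8 + 6\right) - 29\right) = 0 \left(-2 - 29\right) = 0 \left(-31\right) = 0$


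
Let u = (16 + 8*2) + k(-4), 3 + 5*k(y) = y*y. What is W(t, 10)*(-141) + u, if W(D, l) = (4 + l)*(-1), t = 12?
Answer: 10043/5 ≈ 2008.6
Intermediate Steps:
k(y) = -⅗ + y²/5 (k(y) = -⅗ + (y*y)/5 = -⅗ + y²/5)
W(D, l) = -4 - l
u = 173/5 (u = (16 + 8*2) + (-⅗ + (⅕)*(-4)²) = (16 + 16) + (-⅗ + (⅕)*16) = 32 + (-⅗ + 16/5) = 32 + 13/5 = 173/5 ≈ 34.600)
W(t, 10)*(-141) + u = (-4 - 1*10)*(-141) + 173/5 = (-4 - 10)*(-141) + 173/5 = -14*(-141) + 173/5 = 1974 + 173/5 = 10043/5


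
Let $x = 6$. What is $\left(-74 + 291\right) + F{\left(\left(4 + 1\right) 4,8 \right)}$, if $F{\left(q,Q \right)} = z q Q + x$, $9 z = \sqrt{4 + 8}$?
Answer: $223 + \frac{320 \sqrt{3}}{9} \approx 284.58$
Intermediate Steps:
$z = \frac{2 \sqrt{3}}{9}$ ($z = \frac{\sqrt{4 + 8}}{9} = \frac{\sqrt{12}}{9} = \frac{2 \sqrt{3}}{9} \approx 0.3849$)
$F{\left(q,Q \right)} = 6 + \frac{2 Q q \sqrt{3}}{9}$ ($F{\left(q,Q \right)} = \frac{2 \sqrt{3}}{9} q Q + 6 = \frac{2 q \sqrt{3}}{9} Q + 6 = \frac{2 Q q \sqrt{3}}{9} + 6 = 6 + \frac{2 Q q \sqrt{3}}{9}$)
$\left(-74 + 291\right) + F{\left(\left(4 + 1\right) 4,8 \right)} = \left(-74 + 291\right) + \left(6 + \frac{2}{9} \cdot 8 \left(4 + 1\right) 4 \sqrt{3}\right) = 217 + \left(6 + \frac{2}{9} \cdot 8 \cdot 5 \cdot 4 \sqrt{3}\right) = 217 + \left(6 + \frac{2}{9} \cdot 8 \cdot 20 \sqrt{3}\right) = 217 + \left(6 + \frac{320 \sqrt{3}}{9}\right) = 223 + \frac{320 \sqrt{3}}{9}$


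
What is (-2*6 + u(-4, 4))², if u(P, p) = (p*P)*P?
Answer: 2704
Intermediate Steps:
u(P, p) = p*P² (u(P, p) = (P*p)*P = p*P²)
(-2*6 + u(-4, 4))² = (-2*6 + 4*(-4)²)² = (-12 + 4*16)² = (-12 + 64)² = 52² = 2704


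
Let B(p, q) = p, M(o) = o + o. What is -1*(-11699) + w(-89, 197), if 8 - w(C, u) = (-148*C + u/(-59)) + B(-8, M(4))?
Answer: -85766/59 ≈ -1453.7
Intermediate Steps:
M(o) = 2*o
w(C, u) = 16 + 148*C + u/59 (w(C, u) = 8 - ((-148*C + u/(-59)) - 8) = 8 - ((-148*C - u/59) - 8) = 8 - (-8 - 148*C - u/59) = 8 + (8 + 148*C + u/59) = 16 + 148*C + u/59)
-1*(-11699) + w(-89, 197) = -1*(-11699) + (16 + 148*(-89) + (1/59)*197) = 11699 + (16 - 13172 + 197/59) = 11699 - 776007/59 = -85766/59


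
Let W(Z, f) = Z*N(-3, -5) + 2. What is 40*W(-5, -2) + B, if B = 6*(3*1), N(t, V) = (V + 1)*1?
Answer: 898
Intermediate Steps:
N(t, V) = 1 + V (N(t, V) = (1 + V)*1 = 1 + V)
W(Z, f) = 2 - 4*Z (W(Z, f) = Z*(1 - 5) + 2 = Z*(-4) + 2 = -4*Z + 2 = 2 - 4*Z)
B = 18 (B = 6*3 = 18)
40*W(-5, -2) + B = 40*(2 - 4*(-5)) + 18 = 40*(2 + 20) + 18 = 40*22 + 18 = 880 + 18 = 898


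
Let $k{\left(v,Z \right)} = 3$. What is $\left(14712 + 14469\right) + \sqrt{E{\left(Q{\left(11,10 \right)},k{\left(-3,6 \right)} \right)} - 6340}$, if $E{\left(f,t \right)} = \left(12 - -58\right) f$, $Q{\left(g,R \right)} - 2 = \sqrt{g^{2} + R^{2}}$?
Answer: $29181 + \sqrt{-6200 + 70 \sqrt{221}} \approx 29181.0 + 71.829 i$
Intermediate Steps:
$Q{\left(g,R \right)} = 2 + \sqrt{R^{2} + g^{2}}$ ($Q{\left(g,R \right)} = 2 + \sqrt{g^{2} + R^{2}} = 2 + \sqrt{R^{2} + g^{2}}$)
$E{\left(f,t \right)} = 70 f$ ($E{\left(f,t \right)} = \left(12 + 58\right) f = 70 f$)
$\left(14712 + 14469\right) + \sqrt{E{\left(Q{\left(11,10 \right)},k{\left(-3,6 \right)} \right)} - 6340} = \left(14712 + 14469\right) + \sqrt{70 \left(2 + \sqrt{10^{2} + 11^{2}}\right) - 6340} = 29181 + \sqrt{70 \left(2 + \sqrt{100 + 121}\right) - 6340} = 29181 + \sqrt{70 \left(2 + \sqrt{221}\right) - 6340} = 29181 + \sqrt{\left(140 + 70 \sqrt{221}\right) - 6340} = 29181 + \sqrt{-6200 + 70 \sqrt{221}}$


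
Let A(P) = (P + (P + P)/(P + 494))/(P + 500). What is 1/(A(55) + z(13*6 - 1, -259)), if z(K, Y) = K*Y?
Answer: -60939/1215300416 ≈ -5.0143e-5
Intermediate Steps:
A(P) = (P + 2*P/(494 + P))/(500 + P) (A(P) = (P + (2*P)/(494 + P))/(500 + P) = (P + 2*P/(494 + P))/(500 + P))
1/(A(55) + z(13*6 - 1, -259)) = 1/(55*(496 + 55)/(247000 + 55² + 994*55) + (13*6 - 1)*(-259)) = 1/(55*551/(247000 + 3025 + 54670) + (78 - 1)*(-259)) = 1/(55*551/304695 + 77*(-259)) = 1/(55*(1/304695)*551 - 19943) = 1/(6061/60939 - 19943) = 1/(-1215300416/60939) = -60939/1215300416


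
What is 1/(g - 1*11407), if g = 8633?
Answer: -1/2774 ≈ -0.00036049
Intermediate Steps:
1/(g - 1*11407) = 1/(8633 - 1*11407) = 1/(8633 - 11407) = 1/(-2774) = -1/2774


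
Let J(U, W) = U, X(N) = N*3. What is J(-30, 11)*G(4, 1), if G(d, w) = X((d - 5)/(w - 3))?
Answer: -45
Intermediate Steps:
X(N) = 3*N
G(d, w) = 3*(-5 + d)/(-3 + w) (G(d, w) = 3*((d - 5)/(w - 3)) = 3*((-5 + d)/(-3 + w)) = 3*(-5 + d)/(-3 + w))
J(-30, 11)*G(4, 1) = -90*(-5 + 4)/(-3 + 1) = -90*(-1)/(-2) = -90*(-1)*(-1)/2 = -30*3/2 = -45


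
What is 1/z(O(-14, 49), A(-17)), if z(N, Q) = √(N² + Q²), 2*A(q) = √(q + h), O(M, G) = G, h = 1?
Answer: √2397/2397 ≈ 0.020425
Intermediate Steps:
A(q) = √(1 + q)/2 (A(q) = √(q + 1)/2 = √(1 + q)/2)
1/z(O(-14, 49), A(-17)) = 1/(√(49² + (√(1 - 17)/2)²)) = 1/(√(2401 + (√(-16)/2)²)) = 1/(√(2401 + ((4*I)/2)²)) = 1/(√(2401 + (2*I)²)) = 1/(√(2401 - 4)) = 1/(√2397) = √2397/2397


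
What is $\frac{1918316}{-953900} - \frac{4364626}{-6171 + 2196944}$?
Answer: $- \frac{2091502909917}{522444591175} \approx -4.0033$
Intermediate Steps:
$\frac{1918316}{-953900} - \frac{4364626}{-6171 + 2196944} = 1918316 \left(- \frac{1}{953900}\right) - \frac{4364626}{2190773} = - \frac{479579}{238475} - \frac{4364626}{2190773} = - \frac{2091502909917}{522444591175}$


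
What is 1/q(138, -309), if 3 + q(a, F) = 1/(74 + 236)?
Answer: -310/929 ≈ -0.33369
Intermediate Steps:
q(a, F) = -929/310 (q(a, F) = -3 + 1/(74 + 236) = -3 + 1/310 = -929/310)
1/q(138, -309) = 1/(-929/310) = -310/929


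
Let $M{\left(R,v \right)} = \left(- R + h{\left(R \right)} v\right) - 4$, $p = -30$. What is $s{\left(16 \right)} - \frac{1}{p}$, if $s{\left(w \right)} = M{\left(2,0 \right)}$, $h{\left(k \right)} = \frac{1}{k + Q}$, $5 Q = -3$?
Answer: $- \frac{179}{30} \approx -5.9667$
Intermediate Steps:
$Q = - \frac{3}{5}$ ($Q = \frac{1}{5} \left(-3\right) = - \frac{3}{5} \approx -0.6$)
$h{\left(k \right)} = \frac{1}{- \frac{3}{5} + k}$ ($h{\left(k \right)} = \frac{1}{k - \frac{3}{5}} = \frac{1}{- \frac{3}{5} + k}$)
$M{\left(R,v \right)} = -4 - R + \frac{5 v}{-3 + 5 R}$ ($M{\left(R,v \right)} = \left(- R + \frac{5}{-3 + 5 R} v\right) - 4 = \left(- R + \frac{5 v}{-3 + 5 R}\right) - 4 = -4 - R + \frac{5 v}{-3 + 5 R}$)
$s{\left(w \right)} = -6$ ($s{\left(w \right)} = -4 - 2 + \frac{0}{- \frac{3}{5} + 2} = -4 - 2 + \frac{0}{\frac{7}{5}} = -4 - 2 + 0 \cdot \frac{5}{7} = -4 - 2 + 0 = -6$)
$s{\left(16 \right)} - \frac{1}{p} = -6 - \frac{1}{-30} = -6 - - \frac{1}{30} = -6 + \frac{1}{30} = - \frac{179}{30}$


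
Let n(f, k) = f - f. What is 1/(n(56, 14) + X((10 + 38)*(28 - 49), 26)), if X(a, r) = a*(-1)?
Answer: 1/1008 ≈ 0.00099206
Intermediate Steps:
X(a, r) = -a
n(f, k) = 0
1/(n(56, 14) + X((10 + 38)*(28 - 49), 26)) = 1/(0 - (10 + 38)*(28 - 49)) = 1/(0 - 48*(-21)) = 1/(0 - 1*(-1008)) = 1/(0 + 1008) = 1/1008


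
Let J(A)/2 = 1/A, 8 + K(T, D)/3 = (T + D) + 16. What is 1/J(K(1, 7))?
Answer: 24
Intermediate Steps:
K(T, D) = 24 + 3*D + 3*T (K(T, D) = -24 + 3*((T + D) + 16) = -24 + 3*((D + T) + 16) = -24 + 3*(16 + D + T) = -24 + (48 + 3*D + 3*T) = 24 + 3*D + 3*T)
J(A) = 2/A
1/J(K(1, 7)) = 1/(2/(24 + 3*7 + 3*1)) = 1/(2/(24 + 21 + 3)) = 1/(2/48) = 1/(2*(1/48)) = 1/(1/24) = 24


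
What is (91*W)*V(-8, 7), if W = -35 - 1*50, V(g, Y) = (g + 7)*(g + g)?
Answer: -123760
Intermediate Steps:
V(g, Y) = 2*g*(7 + g) (V(g, Y) = (7 + g)*(2*g) = 2*g*(7 + g))
W = -85 (W = -35 - 50 = -85)
(91*W)*V(-8, 7) = (91*(-85))*(2*(-8)*(7 - 8)) = -15470*(-8)*(-1) = -7735*16 = -123760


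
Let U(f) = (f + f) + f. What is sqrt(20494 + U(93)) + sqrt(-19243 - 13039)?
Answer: sqrt(20773) + I*sqrt(32282) ≈ 144.13 + 179.67*I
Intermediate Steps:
U(f) = 3*f (U(f) = 2*f + f = 3*f)
sqrt(20494 + U(93)) + sqrt(-19243 - 13039) = sqrt(20494 + 3*93) + sqrt(-19243 - 13039) = sqrt(20494 + 279) + sqrt(-32282) = sqrt(20773) + I*sqrt(32282)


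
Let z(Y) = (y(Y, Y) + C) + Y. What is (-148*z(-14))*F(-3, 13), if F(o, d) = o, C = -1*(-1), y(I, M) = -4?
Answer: -7548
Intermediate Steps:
C = 1
z(Y) = -3 + Y (z(Y) = (-4 + 1) + Y = -3 + Y)
(-148*z(-14))*F(-3, 13) = -148*(-3 - 14)*(-3) = -148*(-17)*(-3) = 2516*(-3) = -7548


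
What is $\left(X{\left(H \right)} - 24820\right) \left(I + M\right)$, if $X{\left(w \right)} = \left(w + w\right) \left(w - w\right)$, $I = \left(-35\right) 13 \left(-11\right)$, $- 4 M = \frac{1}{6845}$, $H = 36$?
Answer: $- \frac{170062791659}{1369} \approx -1.2422 \cdot 10^{8}$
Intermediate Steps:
$M = - \frac{1}{27380}$ ($M = - \frac{1}{4 \cdot 6845} = \left(- \frac{1}{4}\right) \frac{1}{6845} = - \frac{1}{27380} \approx -3.6523 \cdot 10^{-5}$)
$I = 5005$ ($I = \left(-455\right) \left(-11\right) = 5005$)
$X{\left(w \right)} = 0$ ($X{\left(w \right)} = 2 w 0 = 0$)
$\left(X{\left(H \right)} - 24820\right) \left(I + M\right) = \left(0 - 24820\right) \left(5005 - \frac{1}{27380}\right) = \left(-24820\right) \frac{137036899}{27380} = - \frac{170062791659}{1369}$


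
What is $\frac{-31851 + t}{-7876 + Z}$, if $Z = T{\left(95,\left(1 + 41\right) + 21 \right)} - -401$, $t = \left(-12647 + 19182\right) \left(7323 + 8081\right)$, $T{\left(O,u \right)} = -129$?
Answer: $- \frac{100633289}{7604} \approx -13234.0$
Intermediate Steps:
$t = 100665140$ ($t = 6535 \cdot 15404 = 100665140$)
$Z = 272$ ($Z = -129 - -401 = -129 + 401 = 272$)
$\frac{-31851 + t}{-7876 + Z} = \frac{-31851 + 100665140}{-7876 + 272} = \frac{100633289}{-7604} = 100633289 \left(- \frac{1}{7604}\right) = - \frac{100633289}{7604}$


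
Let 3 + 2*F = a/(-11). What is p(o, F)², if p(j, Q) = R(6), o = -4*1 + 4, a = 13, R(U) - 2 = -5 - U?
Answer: 81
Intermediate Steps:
R(U) = -3 - U (R(U) = 2 + (-5 - U) = -3 - U)
o = 0 (o = -4 + 4 = 0)
F = -23/11 (F = -3/2 + (13/(-11))/2 = -3/2 + (13*(-1/11))/2 = -3/2 + (½)*(-13/11) = -3/2 - 13/22 = -23/11 ≈ -2.0909)
p(j, Q) = -9 (p(j, Q) = -3 - 1*6 = -3 - 6 = -9)
p(o, F)² = (-9)² = 81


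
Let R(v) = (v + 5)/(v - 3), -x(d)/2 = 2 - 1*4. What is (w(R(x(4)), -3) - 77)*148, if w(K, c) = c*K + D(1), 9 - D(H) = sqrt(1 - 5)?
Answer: -14060 - 296*I ≈ -14060.0 - 296.0*I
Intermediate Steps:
x(d) = 4 (x(d) = -2*(2 - 1*4) = -2*(2 - 4) = -2*(-2) = 4)
R(v) = (5 + v)/(-3 + v)
D(H) = 9 - 2*I (D(H) = 9 - sqrt(1 - 5) = 9 - sqrt(-4) = 9 - 2*I)
w(K, c) = 9 - 2*I + K*c (w(K, c) = c*K + (9 - 2*I) = K*c + (9 - 2*I) = 9 - 2*I + K*c)
(w(R(x(4)), -3) - 77)*148 = ((9 - 2*I + ((5 + 4)/(-3 + 4))*(-3)) - 77)*148 = ((9 - 2*I + (9/1)*(-3)) - 77)*148 = ((9 - 2*I + (1*9)*(-3)) - 77)*148 = ((9 - 2*I + 9*(-3)) - 77)*148 = ((9 - 2*I - 27) - 77)*148 = ((-18 - 2*I) - 77)*148 = (-95 - 2*I)*148 = -14060 - 296*I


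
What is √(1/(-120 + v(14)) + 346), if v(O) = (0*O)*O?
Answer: √1245570/60 ≈ 18.601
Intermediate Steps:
v(O) = 0 (v(O) = 0*O = 0)
√(1/(-120 + v(14)) + 346) = √(1/(-120 + 0) + 346) = √(1/(-120) + 346) = √(-1/120 + 346) = √(41519/120) = √1245570/60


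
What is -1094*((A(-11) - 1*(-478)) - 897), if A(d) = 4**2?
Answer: 440882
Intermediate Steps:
A(d) = 16
-1094*((A(-11) - 1*(-478)) - 897) = -1094*((16 - 1*(-478)) - 897) = -1094*((16 + 478) - 897) = -1094*(494 - 897) = -1094*(-403) = 440882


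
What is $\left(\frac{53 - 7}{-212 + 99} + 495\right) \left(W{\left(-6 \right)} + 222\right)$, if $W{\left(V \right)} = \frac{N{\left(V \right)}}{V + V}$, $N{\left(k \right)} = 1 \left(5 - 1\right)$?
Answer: $\frac{37166185}{339} \approx 1.0963 \cdot 10^{5}$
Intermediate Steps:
$N{\left(k \right)} = 4$ ($N{\left(k \right)} = 1 \cdot 4 = 4$)
$W{\left(V \right)} = \frac{2}{V}$ ($W{\left(V \right)} = \frac{4}{V + V} = \frac{4}{2 V} = 4 \frac{1}{2 V} = \frac{2}{V}$)
$\left(\frac{53 - 7}{-212 + 99} + 495\right) \left(W{\left(-6 \right)} + 222\right) = \left(\frac{53 - 7}{-212 + 99} + 495\right) \left(\frac{2}{-6} + 222\right) = \left(\frac{46}{-113} + 495\right) \left(2 \left(- \frac{1}{6}\right) + 222\right) = \left(46 \left(- \frac{1}{113}\right) + 495\right) \left(- \frac{1}{3} + 222\right) = \left(- \frac{46}{113} + 495\right) \frac{665}{3} = \frac{55889}{113} \cdot \frac{665}{3} = \frac{37166185}{339}$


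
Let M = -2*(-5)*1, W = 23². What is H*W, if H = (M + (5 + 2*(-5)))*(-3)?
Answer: -7935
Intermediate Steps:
W = 529
M = 10 (M = 10*1 = 10)
H = -15 (H = (10 + (5 + 2*(-5)))*(-3) = (10 + (5 - 10))*(-3) = (10 - 5)*(-3) = 5*(-3) = -15)
H*W = -15*529 = -7935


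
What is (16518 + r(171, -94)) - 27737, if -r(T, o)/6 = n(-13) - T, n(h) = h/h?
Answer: -10199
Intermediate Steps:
n(h) = 1
r(T, o) = -6 + 6*T (r(T, o) = -6*(1 - T) = -6 + 6*T)
(16518 + r(171, -94)) - 27737 = (16518 + (-6 + 6*171)) - 27737 = (16518 + (-6 + 1026)) - 27737 = (16518 + 1020) - 27737 = 17538 - 27737 = -10199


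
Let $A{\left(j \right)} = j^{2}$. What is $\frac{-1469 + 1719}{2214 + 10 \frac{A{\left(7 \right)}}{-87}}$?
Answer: $\frac{10875}{96064} \approx 0.11321$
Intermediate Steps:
$\frac{-1469 + 1719}{2214 + 10 \frac{A{\left(7 \right)}}{-87}} = \frac{-1469 + 1719}{2214 + 10 \frac{7^{2}}{-87}} = \frac{250}{2214 + 10 \cdot 49 \left(- \frac{1}{87}\right)} = \frac{250}{2214 + 10 \left(- \frac{49}{87}\right)} = \frac{250}{2214 - \frac{490}{87}} = \frac{250}{\frac{192128}{87}} = 250 \cdot \frac{87}{192128} = \frac{10875}{96064}$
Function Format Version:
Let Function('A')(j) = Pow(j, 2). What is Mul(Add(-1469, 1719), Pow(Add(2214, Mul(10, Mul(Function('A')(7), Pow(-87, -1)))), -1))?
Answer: Rational(10875, 96064) ≈ 0.11321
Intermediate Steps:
Mul(Add(-1469, 1719), Pow(Add(2214, Mul(10, Mul(Function('A')(7), Pow(-87, -1)))), -1)) = Mul(Add(-1469, 1719), Pow(Add(2214, Mul(10, Mul(Pow(7, 2), Pow(-87, -1)))), -1)) = Mul(250, Pow(Add(2214, Mul(10, Mul(49, Rational(-1, 87)))), -1)) = Mul(250, Pow(Add(2214, Mul(10, Rational(-49, 87))), -1)) = Mul(250, Pow(Add(2214, Rational(-490, 87)), -1)) = Mul(250, Pow(Rational(192128, 87), -1)) = Mul(250, Rational(87, 192128)) = Rational(10875, 96064)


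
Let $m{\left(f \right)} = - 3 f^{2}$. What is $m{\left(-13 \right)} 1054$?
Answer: $-534378$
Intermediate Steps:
$m{\left(-13 \right)} 1054 = - 3 \left(-13\right)^{2} \cdot 1054 = \left(-3\right) 169 \cdot 1054 = \left(-507\right) 1054 = -534378$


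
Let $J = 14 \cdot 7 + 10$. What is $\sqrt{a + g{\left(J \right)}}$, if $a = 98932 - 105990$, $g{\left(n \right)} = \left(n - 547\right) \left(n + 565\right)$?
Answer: $i \sqrt{302505} \approx 550.0 i$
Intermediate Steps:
$J = 108$ ($J = 98 + 10 = 108$)
$g{\left(n \right)} = \left(-547 + n\right) \left(565 + n\right)$
$a = -7058$ ($a = 98932 - 105990 = -7058$)
$\sqrt{a + g{\left(J \right)}} = \sqrt{-7058 + \left(-309055 + 108^{2} + 18 \cdot 108\right)} = \sqrt{-7058 + \left(-309055 + 11664 + 1944\right)} = \sqrt{-7058 - 295447} = \sqrt{-302505} = i \sqrt{302505}$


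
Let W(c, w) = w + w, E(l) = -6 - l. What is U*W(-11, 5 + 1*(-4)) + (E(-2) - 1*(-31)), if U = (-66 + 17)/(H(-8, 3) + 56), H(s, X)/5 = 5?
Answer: 2089/81 ≈ 25.790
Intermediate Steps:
H(s, X) = 25 (H(s, X) = 5*5 = 25)
W(c, w) = 2*w
U = -49/81 (U = (-66 + 17)/(25 + 56) = -49/81 ≈ -0.60494)
U*W(-11, 5 + 1*(-4)) + (E(-2) - 1*(-31)) = -98*(5 + 1*(-4))/81 + ((-6 - 1*(-2)) - 1*(-31)) = -98*(5 - 4)/81 + ((-6 + 2) + 31) = -98/81 + (-4 + 31) = -49/81*2 + 27 = -98/81 + 27 = 2089/81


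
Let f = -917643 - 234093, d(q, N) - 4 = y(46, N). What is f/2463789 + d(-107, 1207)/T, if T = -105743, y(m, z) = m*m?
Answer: -42337084176/86842813409 ≈ -0.48751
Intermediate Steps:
y(m, z) = m²
d(q, N) = 2120 (d(q, N) = 4 + 46² = 4 + 2116 = 2120)
f = -1151736
f/2463789 + d(-107, 1207)/T = -1151736/2463789 + 2120/(-105743) = -1151736*1/2463789 + 2120*(-1/105743) = -383912/821263 - 2120/105743 = -42337084176/86842813409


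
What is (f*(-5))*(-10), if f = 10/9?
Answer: 500/9 ≈ 55.556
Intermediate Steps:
f = 10/9 (f = 10*(1/9) = 10/9 ≈ 1.1111)
(f*(-5))*(-10) = ((10/9)*(-5))*(-10) = -50/9*(-10) = 500/9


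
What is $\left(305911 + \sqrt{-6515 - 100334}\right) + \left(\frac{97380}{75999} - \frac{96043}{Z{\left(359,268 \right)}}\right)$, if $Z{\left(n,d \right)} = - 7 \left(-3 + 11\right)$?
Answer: $\frac{62344986201}{202664} + i \sqrt{106849} \approx 3.0763 \cdot 10^{5} + 326.88 i$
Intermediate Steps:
$Z{\left(n,d \right)} = -56$ ($Z{\left(n,d \right)} = \left(-7\right) 8 = -56$)
$\left(305911 + \sqrt{-6515 - 100334}\right) + \left(\frac{97380}{75999} - \frac{96043}{Z{\left(359,268 \right)}}\right) = \left(305911 + \sqrt{-6515 - 100334}\right) + \left(\frac{97380}{75999} - \frac{96043}{-56}\right) = \left(305911 + \sqrt{-106849}\right) + \left(97380 \cdot \frac{1}{75999} - - \frac{96043}{56}\right) = \left(305911 + i \sqrt{106849}\right) + \left(\frac{32460}{25333} + \frac{96043}{56}\right) = \left(305911 + i \sqrt{106849}\right) + \frac{347839297}{202664} = \frac{62344986201}{202664} + i \sqrt{106849}$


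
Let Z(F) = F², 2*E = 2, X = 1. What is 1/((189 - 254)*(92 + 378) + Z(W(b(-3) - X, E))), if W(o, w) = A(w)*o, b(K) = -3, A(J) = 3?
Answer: -1/30406 ≈ -3.2888e-5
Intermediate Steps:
E = 1 (E = (½)*2 = 1)
W(o, w) = 3*o
1/((189 - 254)*(92 + 378) + Z(W(b(-3) - X, E))) = 1/((189 - 254)*(92 + 378) + (3*(-3 - 1*1))²) = 1/(-65*470 + (3*(-3 - 1))²) = 1/(-30550 + (3*(-4))²) = 1/(-30550 + (-12)²) = 1/(-30550 + 144) = 1/(-30406) = -1/30406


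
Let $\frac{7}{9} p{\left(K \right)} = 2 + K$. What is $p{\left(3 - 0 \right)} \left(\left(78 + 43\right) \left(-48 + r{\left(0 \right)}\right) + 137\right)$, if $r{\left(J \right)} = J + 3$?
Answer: $- \frac{238860}{7} \approx -34123.0$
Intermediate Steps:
$r{\left(J \right)} = 3 + J$
$p{\left(K \right)} = \frac{18}{7} + \frac{9 K}{7}$ ($p{\left(K \right)} = \frac{9 \left(2 + K\right)}{7} = \frac{18}{7} + \frac{9 K}{7}$)
$p{\left(3 - 0 \right)} \left(\left(78 + 43\right) \left(-48 + r{\left(0 \right)}\right) + 137\right) = \left(\frac{18}{7} + \frac{9 \left(3 - 0\right)}{7}\right) \left(\left(78 + 43\right) \left(-48 + \left(3 + 0\right)\right) + 137\right) = \left(\frac{18}{7} + \frac{9 \left(3 + 0\right)}{7}\right) \left(121 \left(-48 + 3\right) + 137\right) = \left(\frac{18}{7} + \frac{9}{7} \cdot 3\right) \left(121 \left(-45\right) + 137\right) = \left(\frac{18}{7} + \frac{27}{7}\right) \left(-5445 + 137\right) = \frac{45}{7} \left(-5308\right) = - \frac{238860}{7}$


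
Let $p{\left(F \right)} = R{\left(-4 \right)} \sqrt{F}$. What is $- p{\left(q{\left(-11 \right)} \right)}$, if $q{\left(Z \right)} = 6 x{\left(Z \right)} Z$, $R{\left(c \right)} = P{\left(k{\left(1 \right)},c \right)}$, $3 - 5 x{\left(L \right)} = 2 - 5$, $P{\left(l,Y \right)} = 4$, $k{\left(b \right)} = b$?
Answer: $- \frac{24 i \sqrt{55}}{5} \approx - 35.598 i$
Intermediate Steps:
$x{\left(L \right)} = \frac{6}{5}$ ($x{\left(L \right)} = \frac{3}{5} - \frac{2 - 5}{5} = \frac{3}{5} - - \frac{3}{5} = \frac{3}{5} + \frac{3}{5} = \frac{6}{5}$)
$R{\left(c \right)} = 4$
$q{\left(Z \right)} = \frac{36 Z}{5}$ ($q{\left(Z \right)} = 6 \cdot \frac{6}{5} Z = \frac{36 Z}{5}$)
$p{\left(F \right)} = 4 \sqrt{F}$
$- p{\left(q{\left(-11 \right)} \right)} = - 4 \sqrt{\frac{36}{5} \left(-11\right)} = - 4 \sqrt{- \frac{396}{5}} = - 4 \frac{6 i \sqrt{55}}{5} = - \frac{24 i \sqrt{55}}{5}$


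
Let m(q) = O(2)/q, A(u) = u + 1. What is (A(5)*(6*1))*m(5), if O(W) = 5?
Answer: 36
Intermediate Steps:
A(u) = 1 + u
m(q) = 5/q
(A(5)*(6*1))*m(5) = ((1 + 5)*(6*1))*(5/5) = (6*6)*(5*(1/5)) = 36*1 = 36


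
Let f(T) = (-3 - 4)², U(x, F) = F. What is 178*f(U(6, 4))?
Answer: 8722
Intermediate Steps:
f(T) = 49 (f(T) = (-7)² = 49)
178*f(U(6, 4)) = 178*49 = 8722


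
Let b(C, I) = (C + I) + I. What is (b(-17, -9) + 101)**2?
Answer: 4356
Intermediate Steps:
b(C, I) = C + 2*I
(b(-17, -9) + 101)**2 = ((-17 + 2*(-9)) + 101)**2 = ((-17 - 18) + 101)**2 = (-35 + 101)**2 = 66**2 = 4356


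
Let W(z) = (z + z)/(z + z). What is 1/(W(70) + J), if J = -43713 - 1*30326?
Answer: -1/74038 ≈ -1.3507e-5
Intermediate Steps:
W(z) = 1 (W(z) = (2*z)/((2*z)) = (2*z)*(1/(2*z)) = 1)
J = -74039 (J = -43713 - 30326 = -74039)
1/(W(70) + J) = 1/(1 - 74039) = 1/(-74038) = -1/74038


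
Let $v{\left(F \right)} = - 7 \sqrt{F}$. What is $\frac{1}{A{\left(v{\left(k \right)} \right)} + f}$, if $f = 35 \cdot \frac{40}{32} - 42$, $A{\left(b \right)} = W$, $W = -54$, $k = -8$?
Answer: $- \frac{4}{209} \approx -0.019139$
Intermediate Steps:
$A{\left(b \right)} = -54$
$f = \frac{7}{4}$ ($f = 35 \cdot 40 \cdot \frac{1}{32} - 42 = 35 \cdot \frac{5}{4} - 42 = \frac{175}{4} - 42 = \frac{7}{4} \approx 1.75$)
$\frac{1}{A{\left(v{\left(k \right)} \right)} + f} = \frac{1}{-54 + \frac{7}{4}} = \frac{1}{- \frac{209}{4}} = - \frac{4}{209}$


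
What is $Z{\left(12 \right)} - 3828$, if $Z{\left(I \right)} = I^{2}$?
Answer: $-3684$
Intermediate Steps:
$Z{\left(12 \right)} - 3828 = 12^{2} - 3828 = 144 - 3828 = -3684$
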